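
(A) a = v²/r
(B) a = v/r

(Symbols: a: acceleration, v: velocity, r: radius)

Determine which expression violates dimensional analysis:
(B)

(A) a = v²/r: LHS [L T^-2], RHS [L T^-2] ✓
(B) a = v/r: LHS [L T^-2], RHS [T^-1] ✗

Expression (B) a = v/r is dimensionally incorrect.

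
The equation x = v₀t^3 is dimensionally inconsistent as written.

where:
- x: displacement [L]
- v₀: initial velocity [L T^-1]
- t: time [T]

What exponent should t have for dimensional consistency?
The exponent of t should be 1: x = v₀t

The LHS x has dimensions [L]; t has dimensions [T].
As written, the RHS v₀t^3 (exponent 3 on t) has dimensions [L T^2], which does not match.
With exponent 1, the RHS v₀t has dimensions [L], matching the LHS.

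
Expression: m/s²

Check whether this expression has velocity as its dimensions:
No

The expression m/s² has dimensions [L T^-2], but velocity has dimensions [L T^-1].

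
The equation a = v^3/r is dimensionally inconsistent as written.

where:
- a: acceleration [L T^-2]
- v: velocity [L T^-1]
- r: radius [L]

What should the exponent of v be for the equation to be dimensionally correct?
The exponent of v should be 2: a = v^2/r

The LHS a has dimensions [L T^-2]; v has dimensions [L T^-1].
As written, the RHS v^3/r (exponent 3 on v) has dimensions [L^2 T^-3], which does not match.
With exponent 2, the RHS v^2/r has dimensions [L T^-2], matching the LHS.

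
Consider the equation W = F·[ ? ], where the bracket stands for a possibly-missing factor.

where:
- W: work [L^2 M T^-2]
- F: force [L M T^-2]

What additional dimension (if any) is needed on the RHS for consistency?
[L] — length (e.g. a distance d)

W has dimensions [L^2 M T^-2]; F has dimensions [L M T^-2].
The bracketed factor must supply [L^2 M T^-2] / [L M T^-2] = [L].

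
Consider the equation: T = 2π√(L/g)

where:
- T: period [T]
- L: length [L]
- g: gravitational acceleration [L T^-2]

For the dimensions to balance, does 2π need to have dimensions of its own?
No

T has dimensions [T] and √(L/g) already has dimensions [T], so the equation balances without 2π contributing any dimensions. 2π is a pure (dimensionless) number; changing or removing it would not affect dimensional consistency.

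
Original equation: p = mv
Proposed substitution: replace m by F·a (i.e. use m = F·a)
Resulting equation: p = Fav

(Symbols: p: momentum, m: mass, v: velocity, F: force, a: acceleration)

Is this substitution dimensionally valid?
No

[m] = [M] and [F·a] = [L^2 M T^-4]. These differ, so the substitution replaces a quantity by one of different dimensions and the result p = Fav has LHS [L M T^-1] vs RHS [L^3 M T^-5] — inconsistent.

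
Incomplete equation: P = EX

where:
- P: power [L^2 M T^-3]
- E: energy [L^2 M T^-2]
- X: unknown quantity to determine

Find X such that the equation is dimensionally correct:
X = f (inverse time / frequency (1/t)), dimensions [T^-1]

P has dimensions [L^2 M T^-3]; the rest of the RHS (E) has dimensions [L^2 M T^-2].
So X must have dimensions [T^-1] — X = f (inverse time / frequency (1/t)).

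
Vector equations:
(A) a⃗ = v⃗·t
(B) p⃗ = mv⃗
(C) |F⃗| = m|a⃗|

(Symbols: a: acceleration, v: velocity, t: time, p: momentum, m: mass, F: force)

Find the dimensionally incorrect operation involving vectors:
(A) a⃗ = v⃗·t

(A) a⃗ = v⃗·t: LHS [L T^-2], RHS [L] ✗ — acceleration is velocity per time; should be v⃗/t
(B) p⃗ = mv⃗: LHS [L M T^-1], RHS [L M T^-1] ✓ — mass (scalar) times velocity (vector)
(C) |F⃗| = m|a⃗|: LHS [L M T^-2], RHS [L M T^-2] ✓ — magnitudes of vectors are scalars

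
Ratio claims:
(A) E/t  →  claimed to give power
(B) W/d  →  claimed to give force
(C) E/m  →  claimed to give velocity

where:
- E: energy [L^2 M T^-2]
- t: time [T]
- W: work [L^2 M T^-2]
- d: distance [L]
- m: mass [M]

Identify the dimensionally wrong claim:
(C) E/m does not give velocity

(A) E/t: [L^2 M T^-3] = power [L^2 M T^-3] ✓
(B) W/d: [L M T^-2] = force [L M T^-2] ✓
(C) E/m: [L^2 T^-2] ≠ velocity [L T^-1] ✗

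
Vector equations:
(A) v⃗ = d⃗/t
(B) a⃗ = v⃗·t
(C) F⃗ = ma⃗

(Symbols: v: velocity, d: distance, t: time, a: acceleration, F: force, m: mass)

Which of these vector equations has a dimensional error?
(B) a⃗ = v⃗·t

(A) v⃗ = d⃗/t: LHS [L T^-1], RHS [L T^-1] ✓ — displacement (vector) divided by time (scalar)
(B) a⃗ = v⃗·t: LHS [L T^-2], RHS [L] ✗ — acceleration is velocity per time; should be v⃗/t
(C) F⃗ = ma⃗: LHS [L M T^-2], RHS [L M T^-2] ✓ — Force and acceleration are vectors, mass is a scalar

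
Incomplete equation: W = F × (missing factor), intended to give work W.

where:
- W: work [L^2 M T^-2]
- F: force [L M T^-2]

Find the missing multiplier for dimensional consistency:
d (distance), dimensions [L]

W has dimensions [L^2 M T^-2] and F has dimensions [L M T^-2].
The missing factor must have dimensions [L^2 M T^-2] / [L M T^-2] = [L], i.e. distance (d).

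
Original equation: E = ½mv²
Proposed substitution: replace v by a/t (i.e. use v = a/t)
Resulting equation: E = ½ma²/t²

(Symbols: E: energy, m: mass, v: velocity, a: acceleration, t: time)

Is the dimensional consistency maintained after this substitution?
No

[v] = [L T^-1] and [a/t] = [L T^-3]. These differ, so the substitution replaces a quantity by one of different dimensions and the result E = ½ma²/t² has LHS [L^2 M T^-2] vs RHS [L^2 M T^-6] — inconsistent.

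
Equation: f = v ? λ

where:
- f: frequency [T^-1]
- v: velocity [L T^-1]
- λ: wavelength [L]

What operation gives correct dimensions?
division (÷): f = v ÷ λ

f [T^-1]; v [L T^-1]; λ [L].
v × λ → [L^2 T^-1] ✗
v ÷ λ → [T^-1] ✓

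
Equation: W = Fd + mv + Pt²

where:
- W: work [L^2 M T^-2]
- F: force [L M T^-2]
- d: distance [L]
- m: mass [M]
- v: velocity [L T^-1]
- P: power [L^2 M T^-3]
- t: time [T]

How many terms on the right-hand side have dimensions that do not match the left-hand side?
2

LHS W: [L^2 M T^-2]
- Fd: [L^2 M T^-2] ✓
- mv: [L M T^-1] ✗
- Pt²: [L^2 M T^-1] ✗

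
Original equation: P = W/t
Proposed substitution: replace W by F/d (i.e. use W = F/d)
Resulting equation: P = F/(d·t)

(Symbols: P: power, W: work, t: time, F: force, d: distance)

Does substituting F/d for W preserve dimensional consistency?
No

[W] = [L^2 M T^-2] and [F/d] = [M T^-2]. These differ, so the substitution replaces a quantity by one of different dimensions and the result P = F/(d·t) has LHS [L^2 M T^-3] vs RHS [M T^-3] — inconsistent.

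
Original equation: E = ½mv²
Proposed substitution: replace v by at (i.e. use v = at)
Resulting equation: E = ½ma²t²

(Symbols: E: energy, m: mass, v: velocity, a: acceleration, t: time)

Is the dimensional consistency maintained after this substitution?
Yes

[v] = [L T^-1] and [at] = [L T^-1]. These match, so the substitution replaces a quantity by one of the same dimensions and the result E = ½ma²t² has LHS [L^2 M T^-2] vs RHS [L^2 M T^-2] — still consistent.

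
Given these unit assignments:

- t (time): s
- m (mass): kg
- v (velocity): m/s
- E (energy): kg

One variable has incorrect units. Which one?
E

The variable E (energy) should have units J, not kg.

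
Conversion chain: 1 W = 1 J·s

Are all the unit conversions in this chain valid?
The chain is incorrect (it contains an error).

Incorrect: Watt is J/s, not J·s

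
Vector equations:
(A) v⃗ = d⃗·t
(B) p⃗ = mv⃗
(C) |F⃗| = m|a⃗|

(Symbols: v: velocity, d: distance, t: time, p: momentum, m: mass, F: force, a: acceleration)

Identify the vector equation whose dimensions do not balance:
(A) v⃗ = d⃗·t

(A) v⃗ = d⃗·t: LHS [L T^-1], RHS [L T] ✗ — velocity is displacement per time; should be d⃗/t
(B) p⃗ = mv⃗: LHS [L M T^-1], RHS [L M T^-1] ✓ — mass (scalar) times velocity (vector)
(C) |F⃗| = m|a⃗|: LHS [L M T^-2], RHS [L M T^-2] ✓ — magnitudes of vectors are scalars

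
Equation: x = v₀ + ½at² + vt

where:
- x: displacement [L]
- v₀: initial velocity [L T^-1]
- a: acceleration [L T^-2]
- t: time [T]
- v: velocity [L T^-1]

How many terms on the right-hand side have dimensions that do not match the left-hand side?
1

LHS x: [L]
- v₀: [L T^-1] ✗
- ½at²: [L] ✓
- vt: [L] ✓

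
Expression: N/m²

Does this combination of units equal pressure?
Yes

The expression N/m² has dimensions [L^-1 M T^-2], which is exactly pressure [L^-1 M T^-2].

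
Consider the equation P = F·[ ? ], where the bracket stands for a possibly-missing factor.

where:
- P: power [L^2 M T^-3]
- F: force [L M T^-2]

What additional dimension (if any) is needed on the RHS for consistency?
[L T^-1] — velocity (e.g. v)

P has dimensions [L^2 M T^-3]; F has dimensions [L M T^-2].
The bracketed factor must supply [L^2 M T^-3] / [L M T^-2] = [L T^-1].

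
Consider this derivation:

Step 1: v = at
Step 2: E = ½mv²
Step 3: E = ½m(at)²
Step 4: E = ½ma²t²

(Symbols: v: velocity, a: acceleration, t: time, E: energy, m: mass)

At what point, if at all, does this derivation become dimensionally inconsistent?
No step introduces an error — all steps are dimensionally consistent.

Step 1: v = at → LHS [L T^-1], RHS [L T^-1] ✓
Step 2: E = ½mv² → LHS [L^2 M T^-2], RHS [L^2 M T^-2] ✓
Step 3: E = ½m(at)² → LHS [L^2 M T^-2], RHS [L^2 M T^-2] ✓
Step 4: E = ½ma²t² → LHS [L^2 M T^-2], RHS [L^2 M T^-2] ✓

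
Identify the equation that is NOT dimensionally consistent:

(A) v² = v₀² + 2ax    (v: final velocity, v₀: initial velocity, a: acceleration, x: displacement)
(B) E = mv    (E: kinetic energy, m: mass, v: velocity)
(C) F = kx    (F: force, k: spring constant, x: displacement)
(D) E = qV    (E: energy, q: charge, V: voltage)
(B) E = mv

The equation (B) E = mv is dimensionally incorrect.

LHS (E): [L^2 M T^-2]
RHS (mv): [L M T^-1] ✗

The dimensions do not match. The other three equations balance.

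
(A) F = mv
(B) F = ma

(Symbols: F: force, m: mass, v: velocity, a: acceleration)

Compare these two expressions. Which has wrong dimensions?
(A)

(A) F = mv: LHS [L M T^-2], RHS [L M T^-1] ✗
(B) F = ma: LHS [L M T^-2], RHS [L M T^-2] ✓

Expression (A) F = mv is dimensionally incorrect.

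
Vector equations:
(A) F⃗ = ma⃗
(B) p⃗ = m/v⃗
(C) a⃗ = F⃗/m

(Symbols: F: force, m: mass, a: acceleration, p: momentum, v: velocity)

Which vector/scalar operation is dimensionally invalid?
(B) p⃗ = m/v⃗

(A) F⃗ = ma⃗: LHS [L M T^-2], RHS [L M T^-2] ✓ — Force and acceleration are vectors, mass is a scalar
(B) p⃗ = m/v⃗: LHS [L M T^-1], RHS [L^-1 M T] ✗ — momentum is mass times velocity; should be mv⃗ (and division by a vector is undefined)
(C) a⃗ = F⃗/m: LHS [L T^-2], RHS [L T^-2] ✓ — force (vector) divided by mass (scalar)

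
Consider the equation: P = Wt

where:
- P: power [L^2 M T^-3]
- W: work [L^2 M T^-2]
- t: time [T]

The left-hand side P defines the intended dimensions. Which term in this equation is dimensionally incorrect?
The right-hand side term Wt

P has dimensions [L^2 M T^-3], but Wt has dimensions [L^2 M T^-1], so the term Wt is dimensionally wrong for P.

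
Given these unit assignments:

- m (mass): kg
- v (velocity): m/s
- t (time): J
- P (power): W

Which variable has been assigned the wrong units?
t

The variable t (time) should have units s, not J.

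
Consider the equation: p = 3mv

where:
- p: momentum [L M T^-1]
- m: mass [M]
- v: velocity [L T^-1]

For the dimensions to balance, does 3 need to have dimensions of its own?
No

p has dimensions [L M T^-1] and mv already has dimensions [L M T^-1], so the equation balances without 3 contributing any dimensions. 3 is a pure (dimensionless) number; changing or removing it would not affect dimensional consistency.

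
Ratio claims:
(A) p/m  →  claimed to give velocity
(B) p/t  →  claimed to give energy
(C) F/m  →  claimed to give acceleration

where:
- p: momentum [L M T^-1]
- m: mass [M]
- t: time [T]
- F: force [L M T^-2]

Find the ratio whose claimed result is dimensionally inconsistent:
(B) p/t does not give energy

(A) p/m: [L T^-1] = velocity [L T^-1] ✓
(B) p/t: [L M T^-2] ≠ energy [L^2 M T^-2] ✗
(C) F/m: [L T^-2] = acceleration [L T^-2] ✓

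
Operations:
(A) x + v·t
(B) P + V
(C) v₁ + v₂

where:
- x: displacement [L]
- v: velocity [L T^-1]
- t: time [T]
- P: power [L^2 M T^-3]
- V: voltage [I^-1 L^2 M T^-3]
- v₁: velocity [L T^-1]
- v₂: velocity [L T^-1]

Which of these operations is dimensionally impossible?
(B) P + V

(A) x + v·t: x [L] and v·t [L] — same dimensions ✓
(B) P + V: P [L^2 M T^-3] and V [I^-1 L^2 M T^-3] — different dimensions cannot be added/subtracted ✗
(C) v₁ + v₂: v₁ [L T^-1] and v₂ [L T^-1] — same dimensions ✓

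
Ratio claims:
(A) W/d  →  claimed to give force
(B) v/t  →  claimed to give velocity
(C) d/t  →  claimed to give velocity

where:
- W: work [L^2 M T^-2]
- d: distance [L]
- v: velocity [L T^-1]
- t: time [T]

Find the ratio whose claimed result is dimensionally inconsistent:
(B) v/t does not give velocity

(A) W/d: [L M T^-2] = force [L M T^-2] ✓
(B) v/t: [L T^-2] ≠ velocity [L T^-1] ✗
(C) d/t: [L T^-1] = velocity [L T^-1] ✓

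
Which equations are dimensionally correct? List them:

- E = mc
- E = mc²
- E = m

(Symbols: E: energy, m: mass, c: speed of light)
Dimensionally correct: E = mc²
Dimensionally incorrect: E = mc, E = m
Ordered (correct first, then incorrect): E = mc², E = mc, E = m

- E = mc: LHS [L^2 M T^-2], RHS [L M T^-1] → incorrect ✗
- E = mc²: LHS [L^2 M T^-2], RHS [L^2 M T^-2] → correct ✓
- E = m: LHS [L^2 M T^-2], RHS [M] → incorrect ✗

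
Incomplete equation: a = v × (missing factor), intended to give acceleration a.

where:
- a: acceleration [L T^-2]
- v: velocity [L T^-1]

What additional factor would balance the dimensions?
1/t (inverse time), dimensions [T^-1]

a has dimensions [L T^-2] and v has dimensions [L T^-1].
The missing factor must have dimensions [L T^-2] / [L T^-1] = [T^-1], i.e. inverse time (1/t).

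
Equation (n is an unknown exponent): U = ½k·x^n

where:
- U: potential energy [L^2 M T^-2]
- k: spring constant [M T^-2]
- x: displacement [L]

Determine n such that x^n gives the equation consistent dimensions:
n = 2

U has dimensions [L^2 M T^-2]; x has dimensions [L].
The rest of the RHS has dimensions [M T^-2], so x^n must supply [L^2].
With n = 2: ½k·x^2 has dimensions [L^2 M T^-2], matching the LHS ✓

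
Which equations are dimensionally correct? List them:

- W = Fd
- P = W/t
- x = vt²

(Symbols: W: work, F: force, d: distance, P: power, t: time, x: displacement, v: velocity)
Dimensionally correct: W = Fd, P = W/t
Dimensionally incorrect: x = vt²
Ordered (correct first, then incorrect): W = Fd, P = W/t, x = vt²

- W = Fd: LHS [L^2 M T^-2], RHS [L^2 M T^-2] → correct ✓
- P = W/t: LHS [L^2 M T^-3], RHS [L^2 M T^-3] → correct ✓
- x = vt²: LHS [L], RHS [L T] → incorrect ✗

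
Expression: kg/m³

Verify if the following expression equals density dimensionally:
Yes

The expression kg/m³ has dimensions [L^-3 M], which is exactly density [L^-3 M].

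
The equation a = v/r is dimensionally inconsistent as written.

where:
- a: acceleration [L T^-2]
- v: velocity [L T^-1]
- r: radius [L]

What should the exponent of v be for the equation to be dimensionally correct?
The exponent of v should be 2: a = v^2/r

The LHS a has dimensions [L T^-2]; v has dimensions [L T^-1].
As written, the RHS v/r (exponent 1 on v) has dimensions [T^-1], which does not match.
With exponent 2, the RHS v^2/r has dimensions [L T^-2], matching the LHS.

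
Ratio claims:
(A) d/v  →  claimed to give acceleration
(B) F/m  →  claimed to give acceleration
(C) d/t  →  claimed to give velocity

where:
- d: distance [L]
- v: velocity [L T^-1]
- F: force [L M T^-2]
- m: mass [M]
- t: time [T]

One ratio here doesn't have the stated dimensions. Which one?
(A) d/v does not give acceleration

(A) d/v: [T] ≠ acceleration [L T^-2] ✗
(B) F/m: [L T^-2] = acceleration [L T^-2] ✓
(C) d/t: [L T^-1] = velocity [L T^-1] ✓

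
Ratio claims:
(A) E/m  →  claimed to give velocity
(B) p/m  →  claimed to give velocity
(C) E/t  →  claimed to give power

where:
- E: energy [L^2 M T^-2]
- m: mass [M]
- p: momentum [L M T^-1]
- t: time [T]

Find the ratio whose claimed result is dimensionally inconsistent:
(A) E/m does not give velocity

(A) E/m: [L^2 T^-2] ≠ velocity [L T^-1] ✗
(B) p/m: [L T^-1] = velocity [L T^-1] ✓
(C) E/t: [L^2 M T^-3] = power [L^2 M T^-3] ✓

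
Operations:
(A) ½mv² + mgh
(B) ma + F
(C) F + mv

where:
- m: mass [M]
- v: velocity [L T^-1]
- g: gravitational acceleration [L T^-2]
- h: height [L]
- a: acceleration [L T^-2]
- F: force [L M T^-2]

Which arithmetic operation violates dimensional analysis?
(C) F + mv

(A) ½mv² + mgh: ½mv² [L^2 M T^-2] and mgh [L^2 M T^-2] — same dimensions ✓
(B) ma + F: ma [L M T^-2] and F [L M T^-2] — same dimensions ✓
(C) F + mv: F [L M T^-2] and mv [L M T^-1] — different dimensions cannot be added/subtracted ✗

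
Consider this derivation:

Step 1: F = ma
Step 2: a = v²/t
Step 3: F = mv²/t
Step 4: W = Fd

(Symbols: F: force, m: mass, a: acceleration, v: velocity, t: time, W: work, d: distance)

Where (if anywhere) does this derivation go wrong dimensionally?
Step 2

Step 1: F = ma → LHS [L M T^-2], RHS [L M T^-2] ✓
Step 2: a = v²/t → LHS [L T^-2], RHS [L^2 T^-3] ✗

The first dimensional inconsistency appears in step 2: a = v²/t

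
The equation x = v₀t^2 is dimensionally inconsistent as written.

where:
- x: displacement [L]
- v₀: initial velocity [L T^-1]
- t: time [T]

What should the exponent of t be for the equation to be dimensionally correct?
The exponent of t should be 1: x = v₀t

The LHS x has dimensions [L]; t has dimensions [T].
As written, the RHS v₀t^2 (exponent 2 on t) has dimensions [L T], which does not match.
With exponent 1, the RHS v₀t has dimensions [L], matching the LHS.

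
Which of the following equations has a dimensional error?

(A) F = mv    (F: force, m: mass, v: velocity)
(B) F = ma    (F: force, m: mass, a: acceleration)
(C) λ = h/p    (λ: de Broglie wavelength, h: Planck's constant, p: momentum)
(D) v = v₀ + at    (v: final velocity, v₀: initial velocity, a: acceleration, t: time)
(A) F = mv

The equation (A) F = mv is dimensionally incorrect.

LHS (F): [L M T^-2]
RHS (mv): [L M T^-1] ✗

The dimensions do not match. The other three equations balance.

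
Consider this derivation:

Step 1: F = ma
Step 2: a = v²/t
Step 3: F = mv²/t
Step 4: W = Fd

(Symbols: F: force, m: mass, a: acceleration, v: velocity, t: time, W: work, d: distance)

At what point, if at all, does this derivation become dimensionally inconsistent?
Step 2

Step 1: F = ma → LHS [L M T^-2], RHS [L M T^-2] ✓
Step 2: a = v²/t → LHS [L T^-2], RHS [L^2 T^-3] ✗

The first dimensional inconsistency appears in step 2: a = v²/t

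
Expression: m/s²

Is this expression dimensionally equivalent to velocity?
No

The expression m/s² has dimensions [L T^-2], but velocity has dimensions [L T^-1].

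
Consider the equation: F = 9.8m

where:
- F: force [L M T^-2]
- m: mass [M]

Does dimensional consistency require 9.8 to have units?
Yes

F has dimensions [L M T^-2], while m alone has dimensions [M]. For the equation to balance, the factor 9.8 must carry dimensions [L T^-2] — it is a dimensional constant (a numerical value of a physical quantity with its units suppressed), not a pure number.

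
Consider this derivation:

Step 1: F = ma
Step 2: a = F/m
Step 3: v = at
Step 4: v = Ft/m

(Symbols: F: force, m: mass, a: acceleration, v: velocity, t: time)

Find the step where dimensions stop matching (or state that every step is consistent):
No step introduces an error — all steps are dimensionally consistent.

Step 1: F = ma → LHS [L M T^-2], RHS [L M T^-2] ✓
Step 2: a = F/m → LHS [L T^-2], RHS [L T^-2] ✓
Step 3: v = at → LHS [L T^-1], RHS [L T^-1] ✓
Step 4: v = Ft/m → LHS [L T^-1], RHS [L T^-1] ✓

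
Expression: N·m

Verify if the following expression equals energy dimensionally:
Yes

The expression N·m has dimensions [L^2 M T^-2], which is exactly energy [L^2 M T^-2].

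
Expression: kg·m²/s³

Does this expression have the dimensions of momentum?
No

The expression kg·m²/s³ has dimensions [L^2 M T^-3], but momentum has dimensions [L M T^-1].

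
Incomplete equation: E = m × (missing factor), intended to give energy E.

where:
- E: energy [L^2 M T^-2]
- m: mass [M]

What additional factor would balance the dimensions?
v² (velocity squared), dimensions [L^2 T^-2]

E has dimensions [L^2 M T^-2] and m has dimensions [M].
The missing factor must have dimensions [L^2 M T^-2] / [M] = [L^2 T^-2], i.e. velocity squared (v²).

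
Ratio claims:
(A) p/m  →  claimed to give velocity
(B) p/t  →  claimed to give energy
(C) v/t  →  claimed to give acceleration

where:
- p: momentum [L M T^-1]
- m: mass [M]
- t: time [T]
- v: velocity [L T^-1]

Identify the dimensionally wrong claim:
(B) p/t does not give energy

(A) p/m: [L T^-1] = velocity [L T^-1] ✓
(B) p/t: [L M T^-2] ≠ energy [L^2 M T^-2] ✗
(C) v/t: [L T^-2] = acceleration [L T^-2] ✓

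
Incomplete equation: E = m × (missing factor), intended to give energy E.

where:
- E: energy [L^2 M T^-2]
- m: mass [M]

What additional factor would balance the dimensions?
v² (velocity squared), dimensions [L^2 T^-2]

E has dimensions [L^2 M T^-2] and m has dimensions [M].
The missing factor must have dimensions [L^2 M T^-2] / [M] = [L^2 T^-2], i.e. velocity squared (v²).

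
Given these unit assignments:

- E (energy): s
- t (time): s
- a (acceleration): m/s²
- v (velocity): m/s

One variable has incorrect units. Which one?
E

The variable E (energy) should have units J, not s.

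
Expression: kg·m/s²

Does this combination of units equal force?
Yes

The expression kg·m/s² has dimensions [L M T^-2], which is exactly force [L M T^-2].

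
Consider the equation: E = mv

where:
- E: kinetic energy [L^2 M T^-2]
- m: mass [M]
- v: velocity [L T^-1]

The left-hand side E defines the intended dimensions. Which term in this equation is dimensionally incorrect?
The right-hand side term mv

E has dimensions [L^2 M T^-2], but mv has dimensions [L M T^-1], so the term mv is dimensionally wrong for E.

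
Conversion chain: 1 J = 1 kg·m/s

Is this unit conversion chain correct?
The chain is incorrect (it contains an error).

Incorrect: Joule is kg·m²/s², not kg·m/s (that is momentum)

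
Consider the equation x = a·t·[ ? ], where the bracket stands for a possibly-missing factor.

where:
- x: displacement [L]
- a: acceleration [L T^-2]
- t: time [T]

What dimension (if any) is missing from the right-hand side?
[T] — time (e.g. t)

x has dimensions [L]; a·t has dimensions [L T^-1].
The bracketed factor must supply [L] / [L T^-1] = [T].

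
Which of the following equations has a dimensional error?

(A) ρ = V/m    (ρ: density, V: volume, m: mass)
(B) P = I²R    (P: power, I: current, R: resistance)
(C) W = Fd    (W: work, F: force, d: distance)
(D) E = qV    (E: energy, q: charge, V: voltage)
(A) ρ = V/m

The equation (A) ρ = V/m is dimensionally incorrect.

LHS (ρ): [L^-3 M]
RHS (V/m): [L^3 M^-1] ✗

The dimensions do not match. The other three equations balance.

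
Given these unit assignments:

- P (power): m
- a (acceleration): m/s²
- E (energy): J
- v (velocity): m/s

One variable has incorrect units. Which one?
P

The variable P (power) should have units W, not m.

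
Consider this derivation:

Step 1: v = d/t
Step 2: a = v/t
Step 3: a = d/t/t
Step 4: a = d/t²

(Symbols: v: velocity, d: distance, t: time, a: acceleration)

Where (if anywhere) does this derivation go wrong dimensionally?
No step introduces an error — all steps are dimensionally consistent.

Step 1: v = d/t → LHS [L T^-1], RHS [L T^-1] ✓
Step 2: a = v/t → LHS [L T^-2], RHS [L T^-2] ✓
Step 3: a = d/t/t → LHS [L T^-2], RHS [L T^-2] ✓
Step 4: a = d/t² → LHS [L T^-2], RHS [L T^-2] ✓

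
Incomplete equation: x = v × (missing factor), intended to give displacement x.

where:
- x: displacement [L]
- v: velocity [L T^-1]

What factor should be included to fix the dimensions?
t (time), dimensions [T]

x has dimensions [L] and v has dimensions [L T^-1].
The missing factor must have dimensions [L] / [L T^-1] = [T], i.e. time (t).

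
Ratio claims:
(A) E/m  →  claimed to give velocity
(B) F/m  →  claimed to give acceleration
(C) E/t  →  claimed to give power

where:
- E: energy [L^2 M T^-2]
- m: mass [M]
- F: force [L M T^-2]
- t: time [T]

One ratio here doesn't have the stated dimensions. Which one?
(A) E/m does not give velocity

(A) E/m: [L^2 T^-2] ≠ velocity [L T^-1] ✗
(B) F/m: [L T^-2] = acceleration [L T^-2] ✓
(C) E/t: [L^2 M T^-3] = power [L^2 M T^-3] ✓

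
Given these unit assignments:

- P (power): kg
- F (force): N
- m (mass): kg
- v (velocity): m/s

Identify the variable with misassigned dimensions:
P

The variable P (power) should have units W, not kg.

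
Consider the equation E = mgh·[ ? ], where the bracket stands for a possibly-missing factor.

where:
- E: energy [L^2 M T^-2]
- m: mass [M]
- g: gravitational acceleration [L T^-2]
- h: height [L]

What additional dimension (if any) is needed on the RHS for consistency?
Nothing is missing — the bracketed factor must be dimensionless.

E has dimensions [L^2 M T^-2] and mgh already has dimensions [L^2 M T^-2], so E = mgh is dimensionally complete.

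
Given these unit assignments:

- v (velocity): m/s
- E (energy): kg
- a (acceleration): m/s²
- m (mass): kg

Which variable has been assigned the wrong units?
E

The variable E (energy) should have units J, not kg.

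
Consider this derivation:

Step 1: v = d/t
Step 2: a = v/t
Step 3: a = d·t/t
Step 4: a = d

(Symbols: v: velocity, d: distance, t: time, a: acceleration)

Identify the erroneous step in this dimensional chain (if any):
Step 3

Step 1: v = d/t → LHS [L T^-1], RHS [L T^-1] ✓
Step 2: a = v/t → LHS [L T^-2], RHS [L T^-2] ✓
Step 3: a = d·t/t → LHS [L T^-2], RHS [L] ✗

The first dimensional inconsistency appears in step 3: a = d·t/t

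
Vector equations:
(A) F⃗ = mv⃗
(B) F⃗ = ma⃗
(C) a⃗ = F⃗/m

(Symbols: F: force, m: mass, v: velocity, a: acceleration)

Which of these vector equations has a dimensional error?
(A) F⃗ = mv⃗

(A) F⃗ = mv⃗: LHS [L M T^-2], RHS [L M T^-1] ✗ — mass times velocity is momentum, not force; should be ma⃗
(B) F⃗ = ma⃗: LHS [L M T^-2], RHS [L M T^-2] ✓ — Force and acceleration are vectors, mass is a scalar
(C) a⃗ = F⃗/m: LHS [L T^-2], RHS [L T^-2] ✓ — force (vector) divided by mass (scalar)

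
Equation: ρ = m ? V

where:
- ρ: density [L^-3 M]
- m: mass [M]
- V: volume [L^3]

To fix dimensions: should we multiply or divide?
division (÷): ρ = m ÷ V

ρ [L^-3 M]; m [M]; V [L^3].
m × V → [L^3 M] ✗
m ÷ V → [L^-3 M] ✓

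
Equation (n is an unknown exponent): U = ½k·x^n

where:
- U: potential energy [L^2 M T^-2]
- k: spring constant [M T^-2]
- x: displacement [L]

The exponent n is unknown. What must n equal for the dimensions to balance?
n = 2

U has dimensions [L^2 M T^-2]; x has dimensions [L].
The rest of the RHS has dimensions [M T^-2], so x^n must supply [L^2].
With n = 2: ½k·x^2 has dimensions [L^2 M T^-2], matching the LHS ✓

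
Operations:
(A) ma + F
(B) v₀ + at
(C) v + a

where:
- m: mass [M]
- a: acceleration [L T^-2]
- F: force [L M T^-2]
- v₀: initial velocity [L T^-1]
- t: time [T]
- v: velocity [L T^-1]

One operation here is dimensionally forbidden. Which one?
(C) v + a

(A) ma + F: ma [L M T^-2] and F [L M T^-2] — same dimensions ✓
(B) v₀ + at: v₀ [L T^-1] and at [L T^-1] — same dimensions ✓
(C) v + a: v [L T^-1] and a [L T^-2] — different dimensions cannot be added/subtracted ✗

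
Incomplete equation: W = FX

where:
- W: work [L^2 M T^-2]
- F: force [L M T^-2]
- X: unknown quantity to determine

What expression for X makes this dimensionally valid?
X = d (distance), dimensions [L]

W has dimensions [L^2 M T^-2]; the rest of the RHS (F) has dimensions [L M T^-2].
So X must have dimensions [L] — X = d (distance).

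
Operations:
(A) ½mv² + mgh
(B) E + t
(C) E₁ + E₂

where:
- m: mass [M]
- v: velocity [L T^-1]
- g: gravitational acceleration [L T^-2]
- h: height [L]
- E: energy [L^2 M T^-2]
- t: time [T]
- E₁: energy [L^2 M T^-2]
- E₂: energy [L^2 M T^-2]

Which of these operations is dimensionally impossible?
(B) E + t

(A) ½mv² + mgh: ½mv² [L^2 M T^-2] and mgh [L^2 M T^-2] — same dimensions ✓
(B) E + t: E [L^2 M T^-2] and t [T] — different dimensions cannot be added/subtracted ✗
(C) E₁ + E₂: E₁ [L^2 M T^-2] and E₂ [L^2 M T^-2] — same dimensions ✓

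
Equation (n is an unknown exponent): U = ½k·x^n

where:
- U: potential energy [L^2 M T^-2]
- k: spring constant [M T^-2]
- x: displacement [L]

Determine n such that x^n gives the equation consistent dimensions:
n = 2

U has dimensions [L^2 M T^-2]; x has dimensions [L].
The rest of the RHS has dimensions [M T^-2], so x^n must supply [L^2].
With n = 2: ½k·x^2 has dimensions [L^2 M T^-2], matching the LHS ✓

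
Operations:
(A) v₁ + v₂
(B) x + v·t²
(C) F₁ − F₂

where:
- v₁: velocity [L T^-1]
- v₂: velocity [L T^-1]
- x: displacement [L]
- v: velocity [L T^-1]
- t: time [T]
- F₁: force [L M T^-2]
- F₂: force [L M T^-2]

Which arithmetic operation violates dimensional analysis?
(B) x + v·t²

(A) v₁ + v₂: v₁ [L T^-1] and v₂ [L T^-1] — same dimensions ✓
(B) x + v·t²: x [L] and v·t² [L T] — different dimensions cannot be added/subtracted ✗
(C) F₁ − F₂: F₁ [L M T^-2] and F₂ [L M T^-2] — same dimensions ✓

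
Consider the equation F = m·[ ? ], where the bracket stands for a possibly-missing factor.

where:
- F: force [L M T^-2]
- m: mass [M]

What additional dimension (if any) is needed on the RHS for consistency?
[L T^-2] — acceleration (e.g. a)

F has dimensions [L M T^-2]; m has dimensions [M].
The bracketed factor must supply [L M T^-2] / [M] = [L T^-2].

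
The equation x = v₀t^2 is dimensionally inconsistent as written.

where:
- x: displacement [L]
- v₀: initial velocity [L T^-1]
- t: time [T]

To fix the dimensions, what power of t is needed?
The exponent of t should be 1: x = v₀t

The LHS x has dimensions [L]; t has dimensions [T].
As written, the RHS v₀t^2 (exponent 2 on t) has dimensions [L T], which does not match.
With exponent 1, the RHS v₀t has dimensions [L], matching the LHS.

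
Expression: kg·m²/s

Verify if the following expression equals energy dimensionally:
No

The expression kg·m²/s has dimensions [L^2 M T^-1], but energy has dimensions [L^2 M T^-2].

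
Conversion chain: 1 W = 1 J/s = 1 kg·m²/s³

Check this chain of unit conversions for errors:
The chain is correct (no errors).

Correct: Watt is Joule per second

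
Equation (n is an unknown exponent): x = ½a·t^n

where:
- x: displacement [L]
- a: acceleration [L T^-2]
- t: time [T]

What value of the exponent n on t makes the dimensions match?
n = 2

x has dimensions [L]; t has dimensions [T].
The rest of the RHS has dimensions [L T^-2], so t^n must supply [T^2].
With n = 2: ½a·t^2 has dimensions [L], matching the LHS ✓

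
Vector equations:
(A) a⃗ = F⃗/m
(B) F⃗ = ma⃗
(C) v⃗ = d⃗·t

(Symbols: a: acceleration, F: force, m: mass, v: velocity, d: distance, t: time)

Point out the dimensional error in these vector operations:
(C) v⃗ = d⃗·t

(A) a⃗ = F⃗/m: LHS [L T^-2], RHS [L T^-2] ✓ — force (vector) divided by mass (scalar)
(B) F⃗ = ma⃗: LHS [L M T^-2], RHS [L M T^-2] ✓ — Force and acceleration are vectors, mass is a scalar
(C) v⃗ = d⃗·t: LHS [L T^-1], RHS [L T] ✗ — velocity is displacement per time; should be d⃗/t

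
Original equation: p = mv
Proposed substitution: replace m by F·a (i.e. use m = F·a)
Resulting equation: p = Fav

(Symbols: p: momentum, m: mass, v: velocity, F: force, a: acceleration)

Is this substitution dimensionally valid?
No

[m] = [M] and [F·a] = [L^2 M T^-4]. These differ, so the substitution replaces a quantity by one of different dimensions and the result p = Fav has LHS [L M T^-1] vs RHS [L^3 M T^-5] — inconsistent.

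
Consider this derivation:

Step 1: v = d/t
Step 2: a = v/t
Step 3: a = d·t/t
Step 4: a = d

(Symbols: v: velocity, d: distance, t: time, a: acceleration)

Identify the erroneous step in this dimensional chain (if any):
Step 3

Step 1: v = d/t → LHS [L T^-1], RHS [L T^-1] ✓
Step 2: a = v/t → LHS [L T^-2], RHS [L T^-2] ✓
Step 3: a = d·t/t → LHS [L T^-2], RHS [L] ✗

The first dimensional inconsistency appears in step 3: a = d·t/t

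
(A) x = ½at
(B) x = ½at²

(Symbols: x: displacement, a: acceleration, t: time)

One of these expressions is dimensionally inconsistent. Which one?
(A)

(A) x = ½at: LHS [L], RHS [L T^-1] ✗
(B) x = ½at²: LHS [L], RHS [L] ✓

Expression (A) x = ½at is dimensionally incorrect.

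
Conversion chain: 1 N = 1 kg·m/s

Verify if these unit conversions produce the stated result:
The chain is incorrect (it contains an error).

Incorrect: Newton is kg·m/s², not kg·m/s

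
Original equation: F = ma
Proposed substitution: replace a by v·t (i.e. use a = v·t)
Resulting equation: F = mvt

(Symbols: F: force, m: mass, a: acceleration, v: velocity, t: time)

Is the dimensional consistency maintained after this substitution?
No

[a] = [L T^-2] and [v·t] = [L]. These differ, so the substitution replaces a quantity by one of different dimensions and the result F = mvt has LHS [L M T^-2] vs RHS [L M] — inconsistent.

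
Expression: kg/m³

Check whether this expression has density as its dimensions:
Yes

The expression kg/m³ has dimensions [L^-3 M], which is exactly density [L^-3 M].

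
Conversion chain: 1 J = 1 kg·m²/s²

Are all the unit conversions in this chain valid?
The chain is correct (no errors).

Correct: Joule is defined as kg·m²/s²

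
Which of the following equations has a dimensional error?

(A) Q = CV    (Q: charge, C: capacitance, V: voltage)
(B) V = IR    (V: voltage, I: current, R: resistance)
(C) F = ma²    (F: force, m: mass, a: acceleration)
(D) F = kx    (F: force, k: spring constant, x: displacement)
(C) F = ma²

The equation (C) F = ma² is dimensionally incorrect.

LHS (F): [L M T^-2]
RHS (ma²): [L^2 M T^-4] ✗

The dimensions do not match. The other three equations balance.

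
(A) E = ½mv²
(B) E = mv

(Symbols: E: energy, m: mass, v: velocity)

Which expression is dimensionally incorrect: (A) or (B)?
(B)

(A) E = ½mv²: LHS [L^2 M T^-2], RHS [L^2 M T^-2] ✓
(B) E = mv: LHS [L^2 M T^-2], RHS [L M T^-1] ✗

Expression (B) E = mv is dimensionally incorrect.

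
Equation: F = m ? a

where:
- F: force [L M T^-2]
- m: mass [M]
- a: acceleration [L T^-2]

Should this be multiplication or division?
multiplication (×): F = m × a

F [L M T^-2]; m [M]; a [L T^-2].
m × a → [L M T^-2] ✓
m ÷ a → [L^-1 M T^2] ✗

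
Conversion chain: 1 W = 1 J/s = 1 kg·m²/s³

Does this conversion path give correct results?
The chain is correct (no errors).

Correct: Watt is Joule per second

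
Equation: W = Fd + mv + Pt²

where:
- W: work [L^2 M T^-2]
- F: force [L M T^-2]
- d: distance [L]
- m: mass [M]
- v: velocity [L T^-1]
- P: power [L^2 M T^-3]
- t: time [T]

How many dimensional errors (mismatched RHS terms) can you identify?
2

LHS W: [L^2 M T^-2]
- Fd: [L^2 M T^-2] ✓
- mv: [L M T^-1] ✗
- Pt²: [L^2 M T^-1] ✗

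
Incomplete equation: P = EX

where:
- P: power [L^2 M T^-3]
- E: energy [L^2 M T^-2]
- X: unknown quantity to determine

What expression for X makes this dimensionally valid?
X = f (inverse time / frequency (1/t)), dimensions [T^-1]

P has dimensions [L^2 M T^-3]; the rest of the RHS (E) has dimensions [L^2 M T^-2].
So X must have dimensions [T^-1] — X = f (inverse time / frequency (1/t)).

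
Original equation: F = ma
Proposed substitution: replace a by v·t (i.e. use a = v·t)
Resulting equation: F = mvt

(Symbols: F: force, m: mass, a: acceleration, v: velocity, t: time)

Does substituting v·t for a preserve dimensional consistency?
No

[a] = [L T^-2] and [v·t] = [L]. These differ, so the substitution replaces a quantity by one of different dimensions and the result F = mvt has LHS [L M T^-2] vs RHS [L M] — inconsistent.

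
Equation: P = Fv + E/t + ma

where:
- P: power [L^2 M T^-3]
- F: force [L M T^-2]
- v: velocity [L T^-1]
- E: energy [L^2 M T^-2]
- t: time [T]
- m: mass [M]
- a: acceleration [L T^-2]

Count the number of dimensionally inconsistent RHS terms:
1

LHS P: [L^2 M T^-3]
- Fv: [L^2 M T^-3] ✓
- E/t: [L^2 M T^-3] ✓
- ma: [L M T^-2] ✗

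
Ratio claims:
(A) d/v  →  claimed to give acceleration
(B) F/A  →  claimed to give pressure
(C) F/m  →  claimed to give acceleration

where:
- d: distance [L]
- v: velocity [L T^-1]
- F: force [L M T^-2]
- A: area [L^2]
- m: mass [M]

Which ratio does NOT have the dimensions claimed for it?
(A) d/v does not give acceleration

(A) d/v: [T] ≠ acceleration [L T^-2] ✗
(B) F/A: [L^-1 M T^-2] = pressure [L^-1 M T^-2] ✓
(C) F/m: [L T^-2] = acceleration [L T^-2] ✓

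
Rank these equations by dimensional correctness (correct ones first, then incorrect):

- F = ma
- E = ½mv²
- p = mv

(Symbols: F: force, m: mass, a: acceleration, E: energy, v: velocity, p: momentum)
Dimensionally correct: F = ma, E = ½mv², p = mv
Dimensionally incorrect: none
Ordered (correct first, then incorrect): F = ma, E = ½mv², p = mv

- F = ma: LHS [L M T^-2], RHS [L M T^-2] → correct ✓
- E = ½mv²: LHS [L^2 M T^-2], RHS [L^2 M T^-2] → correct ✓
- p = mv: LHS [L M T^-1], RHS [L M T^-1] → correct ✓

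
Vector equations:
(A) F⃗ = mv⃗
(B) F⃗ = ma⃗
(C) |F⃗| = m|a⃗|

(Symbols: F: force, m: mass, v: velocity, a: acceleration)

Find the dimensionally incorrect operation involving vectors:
(A) F⃗ = mv⃗

(A) F⃗ = mv⃗: LHS [L M T^-2], RHS [L M T^-1] ✗ — mass times velocity is momentum, not force; should be ma⃗
(B) F⃗ = ma⃗: LHS [L M T^-2], RHS [L M T^-2] ✓ — Force and acceleration are vectors, mass is a scalar
(C) |F⃗| = m|a⃗|: LHS [L M T^-2], RHS [L M T^-2] ✓ — magnitudes of vectors are scalars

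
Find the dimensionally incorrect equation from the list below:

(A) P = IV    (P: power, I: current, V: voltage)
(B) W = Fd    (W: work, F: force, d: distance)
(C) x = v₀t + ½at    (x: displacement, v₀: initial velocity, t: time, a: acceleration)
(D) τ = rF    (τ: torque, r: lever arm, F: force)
(C) x = v₀t + ½at

The equation (C) x = v₀t + ½at is dimensionally incorrect.

LHS (x): [L]
RHS terms:
  - v₀t: [L] ✓
  - ½at: [L T^-1] ✗ (does not match LHS)

The dimensions do not match. The other three equations balance.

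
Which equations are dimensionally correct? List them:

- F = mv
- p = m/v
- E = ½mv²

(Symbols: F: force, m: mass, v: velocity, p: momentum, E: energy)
Dimensionally correct: E = ½mv²
Dimensionally incorrect: F = mv, p = m/v
Ordered (correct first, then incorrect): E = ½mv², F = mv, p = m/v

- F = mv: LHS [L M T^-2], RHS [L M T^-1] → incorrect ✗
- p = m/v: LHS [L M T^-1], RHS [L^-1 M T] → incorrect ✗
- E = ½mv²: LHS [L^2 M T^-2], RHS [L^2 M T^-2] → correct ✓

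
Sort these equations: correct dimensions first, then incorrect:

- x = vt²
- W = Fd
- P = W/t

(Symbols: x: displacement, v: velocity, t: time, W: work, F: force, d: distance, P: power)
Dimensionally correct: W = Fd, P = W/t
Dimensionally incorrect: x = vt²
Ordered (correct first, then incorrect): W = Fd, P = W/t, x = vt²

- x = vt²: LHS [L], RHS [L T] → incorrect ✗
- W = Fd: LHS [L^2 M T^-2], RHS [L^2 M T^-2] → correct ✓
- P = W/t: LHS [L^2 M T^-3], RHS [L^2 M T^-3] → correct ✓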